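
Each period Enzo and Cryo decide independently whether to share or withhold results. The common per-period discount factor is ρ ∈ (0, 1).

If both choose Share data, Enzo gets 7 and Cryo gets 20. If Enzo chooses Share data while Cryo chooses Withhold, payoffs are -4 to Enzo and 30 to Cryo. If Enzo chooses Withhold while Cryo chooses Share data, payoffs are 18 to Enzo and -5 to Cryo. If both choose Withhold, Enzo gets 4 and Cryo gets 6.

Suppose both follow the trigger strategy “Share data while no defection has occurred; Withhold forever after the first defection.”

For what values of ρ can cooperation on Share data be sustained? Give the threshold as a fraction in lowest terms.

Enzo's threshold: (18−7)/(18−4) = 11/14.
Cryo's threshold: (30−20)/(30−6) = 5/12.
11/14 > 5/12, so Enzo binds and ρ* = 11/14.

11/14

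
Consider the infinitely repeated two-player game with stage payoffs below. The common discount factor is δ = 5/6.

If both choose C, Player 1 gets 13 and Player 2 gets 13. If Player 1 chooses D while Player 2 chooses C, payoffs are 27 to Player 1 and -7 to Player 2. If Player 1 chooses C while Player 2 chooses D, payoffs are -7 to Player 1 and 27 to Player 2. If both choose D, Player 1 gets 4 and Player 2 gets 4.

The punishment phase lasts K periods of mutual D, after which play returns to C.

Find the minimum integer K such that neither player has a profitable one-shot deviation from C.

3

IC: δ(1−δ^K)/(1−δ) ≥ (27−13)/(13−4) = 14/9.
With δ = 5/6: need 1 − δ^K ≥ 14/9·(1−5/6)/(5/6), i.e. δ^K ≤ 0.6889.
Since (5/6)^2 = 0.6944 and (5/6)^3 = 0.5787, the smallest such K is 3.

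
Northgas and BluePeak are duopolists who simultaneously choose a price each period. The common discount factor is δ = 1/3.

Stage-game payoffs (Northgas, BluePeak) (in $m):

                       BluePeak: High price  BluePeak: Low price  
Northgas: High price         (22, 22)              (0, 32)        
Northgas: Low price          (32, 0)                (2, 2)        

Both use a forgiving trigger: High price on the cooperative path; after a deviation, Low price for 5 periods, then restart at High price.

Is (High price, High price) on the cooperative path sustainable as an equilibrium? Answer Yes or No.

A one-shot deviation gives 32 now, then 2 for 5 periods, then back to 22.
Gain from deviating: (32−22) today; loss: (22−2) in each of the next 5 periods.
No-deviation condition: (22−2)(δ+…+δ^5) ≥ 32−22, i.e. δ+…+δ^5 ≥ 1/2.
At δ = 1/3: δ+…+δ^5 = 0.4979 < 0.5000.
So cooperation is not sustainable.

No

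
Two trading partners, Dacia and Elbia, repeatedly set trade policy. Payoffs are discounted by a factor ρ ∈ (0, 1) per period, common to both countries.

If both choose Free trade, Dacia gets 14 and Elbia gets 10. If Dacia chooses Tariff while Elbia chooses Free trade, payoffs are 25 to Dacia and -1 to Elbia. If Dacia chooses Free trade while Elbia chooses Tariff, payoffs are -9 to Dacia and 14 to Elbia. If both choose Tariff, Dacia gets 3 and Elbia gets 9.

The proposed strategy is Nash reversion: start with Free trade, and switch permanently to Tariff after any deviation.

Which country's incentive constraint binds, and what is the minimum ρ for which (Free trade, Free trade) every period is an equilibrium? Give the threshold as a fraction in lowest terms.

Elbia; ρ ≥ 4/5

Dacia's threshold: (25−14)/(25−3) = 1/2.
Elbia's threshold: (14−10)/(14−9) = 4/5.
1/2 < 4/5, so Elbia binds and ρ* = 4/5.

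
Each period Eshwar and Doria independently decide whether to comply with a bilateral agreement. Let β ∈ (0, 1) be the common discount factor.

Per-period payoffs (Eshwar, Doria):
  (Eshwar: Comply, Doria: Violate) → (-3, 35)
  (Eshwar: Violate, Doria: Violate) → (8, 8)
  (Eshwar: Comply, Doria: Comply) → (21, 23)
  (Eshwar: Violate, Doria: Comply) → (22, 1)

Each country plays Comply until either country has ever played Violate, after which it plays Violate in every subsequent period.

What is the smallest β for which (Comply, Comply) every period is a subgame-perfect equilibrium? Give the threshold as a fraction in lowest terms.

For Eshwar: deviation gain 22−21 = 1, per-period punishment loss 21−8 = 13. IC gives β ≥ 1/14.
For Doria: gain 12, loss 15 per period, so β ≥ 12/27 = 4/9.
The tighter constraint is Doria's, so cooperation needs β ≥ 4/9.

4/9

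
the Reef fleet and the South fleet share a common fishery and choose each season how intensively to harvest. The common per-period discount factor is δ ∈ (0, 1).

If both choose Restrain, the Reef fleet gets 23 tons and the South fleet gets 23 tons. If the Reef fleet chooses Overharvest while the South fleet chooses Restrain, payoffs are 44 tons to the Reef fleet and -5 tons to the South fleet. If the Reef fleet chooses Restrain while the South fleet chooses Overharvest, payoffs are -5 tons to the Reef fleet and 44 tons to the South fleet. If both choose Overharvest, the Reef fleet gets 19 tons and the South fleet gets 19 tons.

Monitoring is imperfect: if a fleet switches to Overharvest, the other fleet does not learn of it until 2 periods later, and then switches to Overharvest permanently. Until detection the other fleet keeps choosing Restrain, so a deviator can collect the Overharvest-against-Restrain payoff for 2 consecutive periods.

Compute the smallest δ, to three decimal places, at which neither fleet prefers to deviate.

0.917

Deviating for the 2 undetected periods gains 44−23 = 21 per period over cooperation, then loses 23−19 = 4 per period forever once punishment starts.
Gain: 21(1 + δ + … + δ^1); loss: 4·δ^2/(1−δ).
No profitable deviation ⇔ 21(1−δ^2) ≤ 4·δ^2, i.e. δ^2 ≥ 21/(21+4) = 21/25.
Hence δ ≥ (21/25)^(1/2) ≈ 0.917.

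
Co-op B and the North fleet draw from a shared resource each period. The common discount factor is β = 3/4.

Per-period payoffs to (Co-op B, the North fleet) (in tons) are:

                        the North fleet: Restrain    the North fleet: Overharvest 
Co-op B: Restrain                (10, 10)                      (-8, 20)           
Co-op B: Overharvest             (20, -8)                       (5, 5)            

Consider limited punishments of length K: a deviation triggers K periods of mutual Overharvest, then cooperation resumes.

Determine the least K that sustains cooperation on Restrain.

IC: β(1−β^K)/(1−β) ≥ (20−10)/(10−5) = 2.
With β = 3/4: need 1 − β^K ≥ 2·(1−3/4)/(3/4), i.e. β^K ≤ 0.3333.
Since (3/4)^3 = 0.4219 and (3/4)^4 = 0.3164, the smallest such K is 4.

4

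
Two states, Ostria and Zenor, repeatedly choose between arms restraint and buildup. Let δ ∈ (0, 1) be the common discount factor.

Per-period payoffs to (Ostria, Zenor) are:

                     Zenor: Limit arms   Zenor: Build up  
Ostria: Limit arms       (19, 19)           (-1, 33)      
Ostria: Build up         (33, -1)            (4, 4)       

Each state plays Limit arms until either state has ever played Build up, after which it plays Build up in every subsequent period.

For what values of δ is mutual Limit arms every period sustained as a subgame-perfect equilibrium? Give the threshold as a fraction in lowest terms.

14/29

Cooperation forever yields 19 each period: 19/(1−δ).
Deviating yields 33 once, then 4 forever: 33 + 4δ/(1−δ).
No profitable deviation requires 19/(1−δ) ≥ 33 + 4δ/(1−δ).
Multiplying by (1−δ): 19 ≥ 33(1−δ) + 4δ = 33 − 29δ.
So 29δ ≥ 14, i.e. δ ≥ 14/29.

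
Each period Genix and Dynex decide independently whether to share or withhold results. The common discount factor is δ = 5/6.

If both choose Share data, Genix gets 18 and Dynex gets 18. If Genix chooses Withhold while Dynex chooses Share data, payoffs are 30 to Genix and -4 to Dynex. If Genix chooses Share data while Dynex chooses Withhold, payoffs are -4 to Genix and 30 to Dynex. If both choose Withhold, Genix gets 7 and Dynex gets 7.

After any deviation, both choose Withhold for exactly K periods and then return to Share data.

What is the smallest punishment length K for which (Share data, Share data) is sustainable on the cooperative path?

IC: δ(1−δ^K)/(1−δ) ≥ (30−18)/(18−7) = 12/11.
With δ = 5/6: need 1 − δ^K ≥ 12/11·(1−5/6)/(5/6), i.e. δ^K ≤ 0.7818.
Since (5/6)^1 = 0.8333 and (5/6)^2 = 0.6944, the smallest such K is 2.

2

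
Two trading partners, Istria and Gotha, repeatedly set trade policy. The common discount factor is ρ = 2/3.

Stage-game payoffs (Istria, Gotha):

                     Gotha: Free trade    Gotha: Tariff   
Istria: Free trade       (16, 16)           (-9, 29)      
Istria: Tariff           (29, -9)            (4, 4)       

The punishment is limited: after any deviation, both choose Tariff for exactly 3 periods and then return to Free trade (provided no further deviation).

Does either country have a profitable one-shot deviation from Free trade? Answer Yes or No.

IC: ρ+…+ρ^3 ≥ (29−16)/(16−4) = 13/12.
At ρ = 2/3: partial sum = 1.4074 ≥ 1.0833. Cooperation sustainable.

No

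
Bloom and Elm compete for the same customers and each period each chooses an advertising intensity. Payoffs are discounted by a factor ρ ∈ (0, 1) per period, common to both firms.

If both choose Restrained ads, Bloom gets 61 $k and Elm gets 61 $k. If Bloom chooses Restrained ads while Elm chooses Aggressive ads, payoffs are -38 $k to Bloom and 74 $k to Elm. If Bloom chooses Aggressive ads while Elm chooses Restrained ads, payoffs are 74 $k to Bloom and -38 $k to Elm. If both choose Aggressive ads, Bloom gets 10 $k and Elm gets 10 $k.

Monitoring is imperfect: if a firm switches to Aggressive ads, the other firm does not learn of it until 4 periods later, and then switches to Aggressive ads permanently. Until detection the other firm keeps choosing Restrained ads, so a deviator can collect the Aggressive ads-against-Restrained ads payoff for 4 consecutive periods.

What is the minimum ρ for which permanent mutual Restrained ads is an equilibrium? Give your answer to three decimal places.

A deviator earns 74 for 4 periods, then 10 forever; cooperating earns 61 forever. Multiplying the IC by (1−ρ):
61 ≥ 74(1−ρ^4) + 10ρ^4, so 64·ρ^4 ≥ 13 and ρ^4 ≥ 13/64.
ρ ≥ (13/64)^(1/4) ≈ 0.671.

0.671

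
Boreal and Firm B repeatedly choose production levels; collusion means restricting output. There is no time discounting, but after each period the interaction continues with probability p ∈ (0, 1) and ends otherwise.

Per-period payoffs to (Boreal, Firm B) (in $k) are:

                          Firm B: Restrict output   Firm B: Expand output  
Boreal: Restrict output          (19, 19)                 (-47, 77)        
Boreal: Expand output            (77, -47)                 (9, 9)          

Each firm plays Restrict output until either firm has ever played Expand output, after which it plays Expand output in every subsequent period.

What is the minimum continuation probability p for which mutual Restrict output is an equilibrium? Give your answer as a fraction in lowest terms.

Expected cooperation value is 19 + p·19 + p²·19 + … = 19/(1−p); deviation gives 77 + p·9/(1−p).
19 ≥ 77(1−p) + 9p ⇒ 68p ≥ 58 ⇒ p ≥ 58/68 = 29/34.

29/34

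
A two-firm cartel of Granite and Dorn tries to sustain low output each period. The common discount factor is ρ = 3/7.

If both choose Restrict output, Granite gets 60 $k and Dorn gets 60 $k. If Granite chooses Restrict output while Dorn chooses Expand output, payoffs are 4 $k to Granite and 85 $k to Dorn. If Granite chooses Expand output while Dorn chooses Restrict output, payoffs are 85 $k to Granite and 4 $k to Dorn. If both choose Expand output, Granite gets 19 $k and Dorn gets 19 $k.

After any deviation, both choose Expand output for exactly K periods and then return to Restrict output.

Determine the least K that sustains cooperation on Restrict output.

No profitable deviation requires (60−19)(ρ+…+ρ^K) ≥ 85−60, i.e. ρ+…+ρ^K ≥ 25/41 ≈ 0.6098.
With ρ = 3/7, the partial sums are K=1: 0.4286, K=2: 0.6122.
K = 2 is the first length at which the sum reaches 0.6098.

2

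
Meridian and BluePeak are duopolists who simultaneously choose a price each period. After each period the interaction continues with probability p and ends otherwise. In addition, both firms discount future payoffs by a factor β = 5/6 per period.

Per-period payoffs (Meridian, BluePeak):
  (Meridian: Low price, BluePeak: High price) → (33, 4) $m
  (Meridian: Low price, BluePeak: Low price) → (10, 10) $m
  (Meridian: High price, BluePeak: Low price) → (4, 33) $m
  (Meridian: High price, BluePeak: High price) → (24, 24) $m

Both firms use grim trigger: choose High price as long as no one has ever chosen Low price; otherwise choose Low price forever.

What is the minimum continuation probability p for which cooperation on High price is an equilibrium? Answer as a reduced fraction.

54/115

With continuation probability p and discount β, the effective per-period discount factor is βp.
Grim-trigger IC: βp ≥ (33−24)/(33−10) = 9/23.
So p ≥ (9/23)/(5/6) = 54/115.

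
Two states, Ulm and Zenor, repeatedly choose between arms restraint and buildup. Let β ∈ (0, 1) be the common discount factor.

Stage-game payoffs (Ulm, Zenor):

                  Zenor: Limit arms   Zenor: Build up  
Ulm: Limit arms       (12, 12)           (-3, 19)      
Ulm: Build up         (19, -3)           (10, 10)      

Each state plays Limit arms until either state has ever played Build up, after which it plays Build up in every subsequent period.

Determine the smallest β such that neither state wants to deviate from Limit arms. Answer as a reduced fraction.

7/9

One-period gain from deviating is 19 − 12 = 7. The loss is 12 − 10 = 2 in every subsequent period, with present value 2·β/(1−β).
Deviation is unprofitable when 2·β/(1−β) ≥ 7, i.e. β/(1−β) ≥ 7/2.
Equivalently β ≥ 7/(7+2) = 7/9.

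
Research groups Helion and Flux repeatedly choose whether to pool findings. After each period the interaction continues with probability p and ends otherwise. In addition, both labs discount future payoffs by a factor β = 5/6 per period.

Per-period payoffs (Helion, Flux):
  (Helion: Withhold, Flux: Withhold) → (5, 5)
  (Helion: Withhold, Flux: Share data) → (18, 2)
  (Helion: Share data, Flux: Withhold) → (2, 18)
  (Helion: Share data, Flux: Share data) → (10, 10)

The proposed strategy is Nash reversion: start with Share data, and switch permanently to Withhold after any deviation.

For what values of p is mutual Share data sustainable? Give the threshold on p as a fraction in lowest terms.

With continuation probability p and discount β, the effective per-period discount factor is βp.
Grim-trigger IC: βp ≥ (18−10)/(18−5) = 8/13.
So p ≥ (8/13)/(5/6) = 48/65.

48/65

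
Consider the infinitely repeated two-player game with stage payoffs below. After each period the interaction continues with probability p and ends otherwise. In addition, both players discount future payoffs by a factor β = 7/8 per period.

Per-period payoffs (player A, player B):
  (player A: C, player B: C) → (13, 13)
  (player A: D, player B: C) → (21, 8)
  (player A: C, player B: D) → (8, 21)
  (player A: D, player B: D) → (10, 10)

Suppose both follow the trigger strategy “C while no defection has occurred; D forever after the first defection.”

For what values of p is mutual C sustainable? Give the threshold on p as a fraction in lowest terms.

Expected continuation weight on next period's payoff is β·p = 7/8·p, which plays the role of the discount factor.
Cooperation requires 7/8·p ≥ (21−13)/(21−10) = 8/11, hence p ≥ 64/77.

64/77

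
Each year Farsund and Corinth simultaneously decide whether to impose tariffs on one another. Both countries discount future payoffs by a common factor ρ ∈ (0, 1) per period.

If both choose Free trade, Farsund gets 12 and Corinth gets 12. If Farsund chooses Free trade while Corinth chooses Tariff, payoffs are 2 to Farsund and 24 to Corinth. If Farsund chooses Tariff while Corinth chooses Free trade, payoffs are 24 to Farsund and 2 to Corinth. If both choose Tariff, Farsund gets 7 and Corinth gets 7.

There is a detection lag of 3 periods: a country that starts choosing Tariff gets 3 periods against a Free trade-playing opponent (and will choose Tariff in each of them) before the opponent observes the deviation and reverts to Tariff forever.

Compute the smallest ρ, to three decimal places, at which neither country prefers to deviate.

The best deviation is to choose Tariff for all 3 undetected periods, earning 24 each, then 7 forever once detected.
Deviation value: 24(1−ρ^3)/(1−ρ) + 7ρ^3/(1−ρ); cooperation value: 12/(1−ρ).
IC: 12 ≥ 24(1−ρ^3) + 7ρ^3 = 24 − 17ρ^3.
So ρ^3 ≥ 12/17, giving ρ ≥ (12/17)^(1/3) ≈ 0.890.

0.890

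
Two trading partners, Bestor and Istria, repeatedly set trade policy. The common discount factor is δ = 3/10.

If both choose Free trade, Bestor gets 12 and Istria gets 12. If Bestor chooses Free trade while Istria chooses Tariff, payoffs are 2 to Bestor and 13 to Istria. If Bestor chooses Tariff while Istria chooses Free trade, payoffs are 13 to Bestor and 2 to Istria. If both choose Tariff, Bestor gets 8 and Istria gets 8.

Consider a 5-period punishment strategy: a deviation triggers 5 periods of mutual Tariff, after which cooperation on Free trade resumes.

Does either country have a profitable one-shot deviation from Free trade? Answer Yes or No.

No

Comparing payoff streams over the 6 periods until play realigns: cooperate → 12(1+δ+…+δ^5); deviate → 13 + 8(δ+…+δ^5).
Cooperation is sustained iff (12−8)(δ+…+δ^5) ≥ 13−12.
δ+…+δ^5 = 3/10·(1−(3/10)^5)/(1−3/10) = 0.4275, and (13−12)/(12−8) = 0.2500.
0.4275 ≥ 0.2500, so cooperation is sustainable.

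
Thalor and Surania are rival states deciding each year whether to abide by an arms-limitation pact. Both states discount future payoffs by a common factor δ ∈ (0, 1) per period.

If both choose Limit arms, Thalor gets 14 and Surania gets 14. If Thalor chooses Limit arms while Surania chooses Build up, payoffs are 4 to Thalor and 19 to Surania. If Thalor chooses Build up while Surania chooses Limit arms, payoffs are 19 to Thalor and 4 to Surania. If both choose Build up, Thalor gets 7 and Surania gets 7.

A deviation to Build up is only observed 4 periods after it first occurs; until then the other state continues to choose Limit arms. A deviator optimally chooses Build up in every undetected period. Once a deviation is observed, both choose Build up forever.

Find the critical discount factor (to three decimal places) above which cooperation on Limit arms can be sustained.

0.803

The best deviation is to choose Build up for all 4 undetected periods, earning 19 each, then 7 forever once detected.
Deviation value: 19(1−δ^4)/(1−δ) + 7δ^4/(1−δ); cooperation value: 14/(1−δ).
IC: 14 ≥ 19(1−δ^4) + 7δ^4 = 19 − 12δ^4.
So δ^4 ≥ 5/12, giving δ ≥ (5/12)^(1/4) ≈ 0.803.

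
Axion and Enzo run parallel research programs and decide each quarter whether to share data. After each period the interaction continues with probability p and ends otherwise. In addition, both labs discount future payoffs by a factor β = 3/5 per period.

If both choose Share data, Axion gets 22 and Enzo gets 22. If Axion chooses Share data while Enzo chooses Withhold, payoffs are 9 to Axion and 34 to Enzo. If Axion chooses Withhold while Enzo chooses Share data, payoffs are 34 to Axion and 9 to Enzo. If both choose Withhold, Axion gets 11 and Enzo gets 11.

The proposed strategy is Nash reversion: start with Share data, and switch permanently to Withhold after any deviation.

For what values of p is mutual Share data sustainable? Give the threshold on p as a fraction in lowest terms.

20/23

With continuation probability p and discount β, the effective per-period discount factor is βp.
Grim-trigger IC: βp ≥ (34−22)/(34−11) = 12/23.
So p ≥ (12/23)/(3/5) = 20/23.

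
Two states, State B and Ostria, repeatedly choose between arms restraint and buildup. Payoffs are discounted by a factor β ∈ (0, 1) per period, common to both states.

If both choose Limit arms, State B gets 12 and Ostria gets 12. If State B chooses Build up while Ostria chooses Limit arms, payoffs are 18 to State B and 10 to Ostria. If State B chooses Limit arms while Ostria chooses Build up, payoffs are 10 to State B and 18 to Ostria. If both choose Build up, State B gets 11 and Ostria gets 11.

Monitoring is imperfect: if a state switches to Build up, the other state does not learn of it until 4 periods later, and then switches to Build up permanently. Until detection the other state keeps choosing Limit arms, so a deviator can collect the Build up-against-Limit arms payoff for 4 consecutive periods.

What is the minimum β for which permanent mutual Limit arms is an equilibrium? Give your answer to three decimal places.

Deviating for the 4 undetected periods gains 18−12 = 6 per period over cooperation, then loses 12−11 = 1 per period forever once punishment starts.
Gain: 6(1 + β + … + β^3); loss: 1·β^4/(1−β).
No profitable deviation ⇔ 6(1−β^4) ≤ 1·β^4, i.e. β^4 ≥ 6/(6+1) = 6/7.
Hence β ≥ (6/7)^(1/4) ≈ 0.962.

0.962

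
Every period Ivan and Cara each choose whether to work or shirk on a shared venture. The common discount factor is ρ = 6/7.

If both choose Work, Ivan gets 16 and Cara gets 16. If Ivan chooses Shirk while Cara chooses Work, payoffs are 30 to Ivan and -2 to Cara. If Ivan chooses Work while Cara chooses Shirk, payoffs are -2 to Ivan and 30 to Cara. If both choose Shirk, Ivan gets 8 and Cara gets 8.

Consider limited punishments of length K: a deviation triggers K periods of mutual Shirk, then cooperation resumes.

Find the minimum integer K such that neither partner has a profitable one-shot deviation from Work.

3

No profitable deviation requires (16−8)(ρ+…+ρ^K) ≥ 30−16, i.e. ρ+…+ρ^K ≥ 7/4 ≈ 1.7500.
With ρ = 6/7, the partial sums are K=1: 0.8571, K=2: 1.5918, K=3: 2.2216.
K = 3 is the first length at which the sum reaches 1.7500.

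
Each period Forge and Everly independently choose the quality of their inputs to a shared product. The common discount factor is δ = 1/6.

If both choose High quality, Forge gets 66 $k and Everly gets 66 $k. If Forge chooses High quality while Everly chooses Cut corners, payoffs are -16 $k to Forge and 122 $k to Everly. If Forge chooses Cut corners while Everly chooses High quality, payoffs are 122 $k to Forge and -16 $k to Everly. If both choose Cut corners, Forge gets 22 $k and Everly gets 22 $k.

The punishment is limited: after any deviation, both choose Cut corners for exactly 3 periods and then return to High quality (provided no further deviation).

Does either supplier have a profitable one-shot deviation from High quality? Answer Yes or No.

Yes

Comparing payoff streams over the 4 periods until play realigns: cooperate → 66(1+δ+…+δ^3); deviate → 122 + 22(δ+…+δ^3).
Cooperation is sustained iff (66−22)(δ+…+δ^3) ≥ 122−66.
δ+…+δ^3 = 1/6·(1−(1/6)^3)/(1−1/6) = 0.1991, and (122−66)/(66−22) = 1.2727.
0.1991 < 1.2727, so cooperation is not sustainable.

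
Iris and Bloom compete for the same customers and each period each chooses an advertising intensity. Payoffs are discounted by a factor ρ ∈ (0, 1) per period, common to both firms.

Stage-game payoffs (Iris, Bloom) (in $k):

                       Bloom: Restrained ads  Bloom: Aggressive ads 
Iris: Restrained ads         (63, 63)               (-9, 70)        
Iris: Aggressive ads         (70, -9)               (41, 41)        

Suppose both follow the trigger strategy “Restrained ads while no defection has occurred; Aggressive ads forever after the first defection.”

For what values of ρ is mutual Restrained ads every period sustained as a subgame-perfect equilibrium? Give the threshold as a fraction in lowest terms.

Under grim trigger the critical discount factor is (T−C)/(T−P) with T = 70, C = 63, P = 41.
ρ* = (70−63)/(70−41) = 7/29.

7/29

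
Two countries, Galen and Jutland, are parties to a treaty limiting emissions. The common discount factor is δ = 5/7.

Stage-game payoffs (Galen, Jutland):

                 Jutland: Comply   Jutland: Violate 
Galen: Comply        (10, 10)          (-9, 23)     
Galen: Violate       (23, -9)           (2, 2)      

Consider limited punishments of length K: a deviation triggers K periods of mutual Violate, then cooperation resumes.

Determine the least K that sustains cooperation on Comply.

Need Σ_{k=1}^{K} δ^k ≥ (23−10)/(10−2) = 1.6250 at δ = 5/7.
At K = 3 the sum is 1.5889 < 1.6250; at K = 4 it is 1.8492 ≥ 1.6250.
So the minimum punishment length is K = 4.

4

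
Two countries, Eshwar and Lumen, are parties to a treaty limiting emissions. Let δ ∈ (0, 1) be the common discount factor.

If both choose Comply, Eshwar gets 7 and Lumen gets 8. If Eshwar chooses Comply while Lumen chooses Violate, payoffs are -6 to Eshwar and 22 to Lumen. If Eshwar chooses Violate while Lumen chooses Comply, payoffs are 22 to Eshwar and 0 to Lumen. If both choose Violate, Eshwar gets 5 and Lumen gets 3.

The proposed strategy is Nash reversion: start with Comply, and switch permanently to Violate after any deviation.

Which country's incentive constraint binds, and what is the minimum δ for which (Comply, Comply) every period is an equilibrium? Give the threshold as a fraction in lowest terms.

Eshwar; δ ≥ 15/17

For Eshwar: deviation gain 22−7 = 15, per-period punishment loss 7−5 = 2. IC gives δ ≥ 15/17.
For Lumen: gain 14, loss 5 per period, so δ ≥ 14/19.
The tighter constraint is Eshwar's, so cooperation needs δ ≥ 15/17.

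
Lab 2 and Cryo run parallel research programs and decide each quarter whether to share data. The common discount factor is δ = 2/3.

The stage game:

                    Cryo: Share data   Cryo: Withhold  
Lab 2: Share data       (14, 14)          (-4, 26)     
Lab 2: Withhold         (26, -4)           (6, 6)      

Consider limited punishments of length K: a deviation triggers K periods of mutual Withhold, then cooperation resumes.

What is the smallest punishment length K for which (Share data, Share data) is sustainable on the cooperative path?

4

IC: δ(1−δ^K)/(1−δ) ≥ (26−14)/(14−6) = 3/2.
With δ = 2/3: need 1 − δ^K ≥ 3/2·(1−2/3)/(2/3), i.e. δ^K ≤ 0.2500.
Since (2/3)^3 = 0.2963 and (2/3)^4 = 0.1975, the smallest such K is 4.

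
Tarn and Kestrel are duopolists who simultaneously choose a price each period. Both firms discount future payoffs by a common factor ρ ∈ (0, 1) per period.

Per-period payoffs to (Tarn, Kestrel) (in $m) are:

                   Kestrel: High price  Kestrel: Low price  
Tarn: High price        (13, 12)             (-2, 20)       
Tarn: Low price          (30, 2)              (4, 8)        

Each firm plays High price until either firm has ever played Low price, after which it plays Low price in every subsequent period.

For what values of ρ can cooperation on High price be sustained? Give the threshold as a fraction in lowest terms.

Tarn: cooperation gives 13 each period; deviation gives 30 once then 4 forever.
  13/(1−ρ) ≥ 30 + 4ρ/(1−ρ) ⇒ ρ ≥ 17/26.
Kestrel: cooperation gives 12 each period; deviation gives 20 once then 8 forever.
  ρ ≥ 8/12 = 2/3.
Both must hold, so the binding constraint is Kestrel's: ρ ≥ 2/3.

2/3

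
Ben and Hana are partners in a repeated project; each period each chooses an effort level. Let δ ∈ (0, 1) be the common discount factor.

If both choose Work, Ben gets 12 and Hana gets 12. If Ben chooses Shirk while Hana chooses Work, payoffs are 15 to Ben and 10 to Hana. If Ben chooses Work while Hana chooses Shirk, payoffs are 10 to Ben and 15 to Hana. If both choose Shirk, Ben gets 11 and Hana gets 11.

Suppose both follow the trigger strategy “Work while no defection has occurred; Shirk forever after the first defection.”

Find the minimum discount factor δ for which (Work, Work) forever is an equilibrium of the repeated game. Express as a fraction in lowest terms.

3/4

Cooperation forever yields 12 each period: 12/(1−δ).
Deviating yields 15 once, then 11 forever: 15 + 11δ/(1−δ).
No profitable deviation requires 12/(1−δ) ≥ 15 + 11δ/(1−δ).
Multiplying by (1−δ): 12 ≥ 15(1−δ) + 11δ = 15 − 4δ.
So 4δ ≥ 3, i.e. δ ≥ 3/4.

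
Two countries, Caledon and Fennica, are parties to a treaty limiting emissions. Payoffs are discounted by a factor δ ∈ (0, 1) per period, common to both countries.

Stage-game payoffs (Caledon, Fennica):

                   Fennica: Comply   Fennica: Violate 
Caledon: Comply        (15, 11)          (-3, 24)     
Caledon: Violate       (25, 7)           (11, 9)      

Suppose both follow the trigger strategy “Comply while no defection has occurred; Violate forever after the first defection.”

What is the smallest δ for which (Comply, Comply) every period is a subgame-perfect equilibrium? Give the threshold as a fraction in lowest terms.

For Caledon: deviation gain 25−15 = 10, per-period punishment loss 15−11 = 4. IC gives δ ≥ 10/14 = 5/7.
For Fennica: gain 13, loss 2 per period, so δ ≥ 13/15.
The tighter constraint is Fennica's, so cooperation needs δ ≥ 13/15.

13/15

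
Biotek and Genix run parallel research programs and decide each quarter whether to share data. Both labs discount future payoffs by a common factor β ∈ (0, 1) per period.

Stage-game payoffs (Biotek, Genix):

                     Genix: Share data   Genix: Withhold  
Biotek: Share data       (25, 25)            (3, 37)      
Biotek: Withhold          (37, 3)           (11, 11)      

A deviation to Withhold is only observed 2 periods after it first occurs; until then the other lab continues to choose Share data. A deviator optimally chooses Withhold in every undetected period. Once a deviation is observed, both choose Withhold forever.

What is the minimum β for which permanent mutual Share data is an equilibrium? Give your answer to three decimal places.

0.679

The best deviation is to choose Withhold for all 2 undetected periods, earning 37 each, then 11 forever once detected.
Deviation value: 37(1−β^2)/(1−β) + 11β^2/(1−β); cooperation value: 25/(1−β).
IC: 25 ≥ 37(1−β^2) + 11β^2 = 37 − 26β^2.
So β^2 ≥ 12/26 = 6/13, giving β ≥ (6/13)^(1/2) ≈ 0.679.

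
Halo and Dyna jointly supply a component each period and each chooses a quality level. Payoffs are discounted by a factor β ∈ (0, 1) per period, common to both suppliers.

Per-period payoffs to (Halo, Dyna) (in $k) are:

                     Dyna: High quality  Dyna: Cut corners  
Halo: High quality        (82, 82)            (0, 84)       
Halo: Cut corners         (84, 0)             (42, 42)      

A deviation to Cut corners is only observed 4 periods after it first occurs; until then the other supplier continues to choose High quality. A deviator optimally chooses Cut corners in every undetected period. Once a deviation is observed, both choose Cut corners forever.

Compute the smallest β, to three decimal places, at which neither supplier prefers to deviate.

Deviating for the 4 undetected periods gains 84−82 = 2 per period over cooperation, then loses 82−42 = 40 per period forever once punishment starts.
Gain: 2(1 + β + … + β^3); loss: 40·β^4/(1−β).
No profitable deviation ⇔ 2(1−β^4) ≤ 40·β^4, i.e. β^4 ≥ 2/(2+40) = 1/21.
Hence β ≥ (1/21)^(1/4) ≈ 0.467.

0.467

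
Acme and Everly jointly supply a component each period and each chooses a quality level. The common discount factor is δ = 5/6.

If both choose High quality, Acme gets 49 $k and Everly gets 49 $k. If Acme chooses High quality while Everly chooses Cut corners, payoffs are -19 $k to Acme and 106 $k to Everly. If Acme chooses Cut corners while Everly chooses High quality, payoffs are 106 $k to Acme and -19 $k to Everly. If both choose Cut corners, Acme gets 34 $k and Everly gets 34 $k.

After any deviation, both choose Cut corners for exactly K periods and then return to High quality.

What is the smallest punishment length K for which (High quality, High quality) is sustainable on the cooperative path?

8

No profitable deviation requires (49−34)(δ+…+δ^K) ≥ 106−49, i.e. δ+…+δ^K ≥ 19/5 ≈ 3.8000.
With δ = 5/6, the partial sums are K=1: 0.8333, K=2: 1.5278, …, K=6: 3.3255, K=7: 3.6046, K=8: 3.8372.
K = 8 is the first length at which the sum reaches 3.8000.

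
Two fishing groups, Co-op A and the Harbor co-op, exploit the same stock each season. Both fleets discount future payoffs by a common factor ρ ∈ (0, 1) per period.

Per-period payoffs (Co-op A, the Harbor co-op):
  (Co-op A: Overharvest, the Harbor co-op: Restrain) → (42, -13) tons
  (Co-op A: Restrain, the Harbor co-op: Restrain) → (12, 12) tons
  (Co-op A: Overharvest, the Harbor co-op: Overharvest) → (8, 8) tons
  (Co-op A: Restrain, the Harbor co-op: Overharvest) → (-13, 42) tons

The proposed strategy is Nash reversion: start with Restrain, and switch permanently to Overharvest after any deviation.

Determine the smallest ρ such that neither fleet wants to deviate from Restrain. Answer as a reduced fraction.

15/17

One-period gain from deviating is 42 − 12 = 30. The loss is 12 − 8 = 4 in every subsequent period, with present value 4·ρ/(1−ρ).
Deviation is unprofitable when 4·ρ/(1−ρ) ≥ 30, i.e. ρ/(1−ρ) ≥ 15/2.
Equivalently ρ ≥ 30/(30+4) = 15/17.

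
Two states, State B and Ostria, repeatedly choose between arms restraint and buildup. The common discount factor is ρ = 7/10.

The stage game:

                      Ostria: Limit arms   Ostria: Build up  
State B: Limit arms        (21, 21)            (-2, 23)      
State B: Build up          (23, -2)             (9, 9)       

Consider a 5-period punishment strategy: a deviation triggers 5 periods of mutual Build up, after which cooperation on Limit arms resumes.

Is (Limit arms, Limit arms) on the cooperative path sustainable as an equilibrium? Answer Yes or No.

Yes

A one-shot deviation gives 23 now, then 9 for 5 periods, then back to 21.
Gain from deviating: (23−21) today; loss: (21−9) in each of the next 5 periods.
No-deviation condition: (21−9)(ρ+…+ρ^5) ≥ 23−21, i.e. ρ+…+ρ^5 ≥ 1/6.
At ρ = 7/10: ρ+…+ρ^5 = 1.9412 ≥ 0.1667.
So cooperation is sustainable.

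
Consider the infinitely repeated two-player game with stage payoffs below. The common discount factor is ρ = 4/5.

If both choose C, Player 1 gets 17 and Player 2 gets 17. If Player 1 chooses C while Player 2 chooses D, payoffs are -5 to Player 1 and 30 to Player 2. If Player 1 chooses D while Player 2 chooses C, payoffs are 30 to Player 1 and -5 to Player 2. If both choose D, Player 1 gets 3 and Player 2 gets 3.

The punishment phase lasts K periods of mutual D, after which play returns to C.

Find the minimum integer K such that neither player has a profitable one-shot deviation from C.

2

IC: ρ(1−ρ^K)/(1−ρ) ≥ (30−17)/(17−3) = 13/14.
With ρ = 4/5: need 1 − ρ^K ≥ 13/14·(1−4/5)/(4/5), i.e. ρ^K ≤ 0.7679.
Since (4/5)^1 = 0.8000 and (4/5)^2 = 0.6400, the smallest such K is 2.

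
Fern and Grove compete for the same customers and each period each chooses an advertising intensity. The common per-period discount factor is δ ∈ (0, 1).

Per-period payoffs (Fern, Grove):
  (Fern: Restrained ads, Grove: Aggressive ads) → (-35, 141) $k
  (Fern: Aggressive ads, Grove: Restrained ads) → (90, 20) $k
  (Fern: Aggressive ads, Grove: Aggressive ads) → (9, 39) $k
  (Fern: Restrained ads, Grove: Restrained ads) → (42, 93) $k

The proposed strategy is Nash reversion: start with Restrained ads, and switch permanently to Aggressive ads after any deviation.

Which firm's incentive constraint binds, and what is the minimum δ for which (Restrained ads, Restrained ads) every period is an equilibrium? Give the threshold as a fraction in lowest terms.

Fern: cooperation gives 42 each period; deviation gives 90 once then 9 forever.
  42/(1−δ) ≥ 90 + 9δ/(1−δ) ⇒ δ ≥ 48/81 = 16/27.
Grove: cooperation gives 93 each period; deviation gives 141 once then 39 forever.
  δ ≥ 48/102 = 8/17.
Both must hold, so the binding constraint is Fern's: δ ≥ 16/27.

Fern; δ ≥ 16/27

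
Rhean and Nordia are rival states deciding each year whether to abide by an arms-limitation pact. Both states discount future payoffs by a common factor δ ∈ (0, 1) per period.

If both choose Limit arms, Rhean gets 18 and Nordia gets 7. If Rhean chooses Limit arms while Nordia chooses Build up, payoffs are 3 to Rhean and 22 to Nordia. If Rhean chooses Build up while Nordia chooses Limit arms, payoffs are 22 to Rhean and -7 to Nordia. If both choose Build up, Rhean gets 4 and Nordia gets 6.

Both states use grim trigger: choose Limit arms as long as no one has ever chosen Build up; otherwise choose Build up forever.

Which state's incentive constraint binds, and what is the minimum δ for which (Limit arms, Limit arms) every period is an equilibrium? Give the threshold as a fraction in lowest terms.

Nordia; δ ≥ 15/16

For Rhean: deviation gain 22−18 = 4, per-period punishment loss 18−4 = 14. IC gives δ ≥ 4/18 = 2/9.
For Nordia: gain 15, loss 1 per period, so δ ≥ 15/16.
The tighter constraint is Nordia's, so cooperation needs δ ≥ 15/16.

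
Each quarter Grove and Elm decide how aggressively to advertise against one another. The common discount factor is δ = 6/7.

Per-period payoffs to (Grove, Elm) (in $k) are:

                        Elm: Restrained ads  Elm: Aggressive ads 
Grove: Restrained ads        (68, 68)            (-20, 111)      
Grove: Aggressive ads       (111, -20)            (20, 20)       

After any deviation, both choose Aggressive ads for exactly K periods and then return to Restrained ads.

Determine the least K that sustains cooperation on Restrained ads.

2

Need Σ_{k=1}^{K} δ^k ≥ (111−68)/(68−20) = 0.8958 at δ = 6/7.
At K = 1 the sum is 0.8571 < 0.8958; at K = 2 it is 1.5918 ≥ 0.8958.
So the minimum punishment length is K = 2.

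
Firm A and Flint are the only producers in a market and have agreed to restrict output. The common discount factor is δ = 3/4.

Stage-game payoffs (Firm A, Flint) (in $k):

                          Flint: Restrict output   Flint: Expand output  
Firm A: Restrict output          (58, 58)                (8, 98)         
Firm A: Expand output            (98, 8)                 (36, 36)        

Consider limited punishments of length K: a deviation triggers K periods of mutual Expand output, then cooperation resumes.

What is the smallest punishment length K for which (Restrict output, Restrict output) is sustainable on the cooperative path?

IC: δ(1−δ^K)/(1−δ) ≥ (98−58)/(58−36) = 20/11.
With δ = 3/4: need 1 − δ^K ≥ 20/11·(1−3/4)/(3/4), i.e. δ^K ≤ 0.3939.
Since (3/4)^3 = 0.4219 and (3/4)^4 = 0.3164, the smallest such K is 4.

4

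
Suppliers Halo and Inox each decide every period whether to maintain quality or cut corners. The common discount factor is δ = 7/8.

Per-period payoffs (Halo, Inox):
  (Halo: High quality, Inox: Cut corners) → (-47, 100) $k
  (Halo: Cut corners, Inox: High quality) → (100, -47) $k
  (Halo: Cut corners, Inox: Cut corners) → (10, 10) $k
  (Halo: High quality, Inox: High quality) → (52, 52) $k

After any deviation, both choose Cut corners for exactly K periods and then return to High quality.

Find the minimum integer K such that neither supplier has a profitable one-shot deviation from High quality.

2

Need Σ_{k=1}^{K} δ^k ≥ (100−52)/(52−10) = 1.1429 at δ = 7/8.
At K = 1 the sum is 0.8750 < 1.1429; at K = 2 it is 1.6406 ≥ 1.1429.
So the minimum punishment length is K = 2.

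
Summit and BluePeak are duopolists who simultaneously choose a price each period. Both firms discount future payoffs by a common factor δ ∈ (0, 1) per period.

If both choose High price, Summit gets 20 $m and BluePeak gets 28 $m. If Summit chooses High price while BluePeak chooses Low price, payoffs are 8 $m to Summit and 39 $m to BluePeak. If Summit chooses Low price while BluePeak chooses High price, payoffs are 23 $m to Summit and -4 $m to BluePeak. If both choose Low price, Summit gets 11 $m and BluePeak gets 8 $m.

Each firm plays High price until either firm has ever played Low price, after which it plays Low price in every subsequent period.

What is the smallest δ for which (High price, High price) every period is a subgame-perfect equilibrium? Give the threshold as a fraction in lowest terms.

11/31

Summit: cooperation gives 20 each period; deviation gives 23 once then 11 forever.
  20/(1−δ) ≥ 23 + 11δ/(1−δ) ⇒ δ ≥ 3/12 = 1/4.
BluePeak: cooperation gives 28 each period; deviation gives 39 once then 8 forever.
  δ ≥ 11/31.
Both must hold, so the binding constraint is BluePeak's: δ ≥ 11/31.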